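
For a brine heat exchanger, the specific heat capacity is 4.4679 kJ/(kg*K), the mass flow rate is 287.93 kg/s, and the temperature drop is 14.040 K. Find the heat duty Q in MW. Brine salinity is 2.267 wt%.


Q = mdot * cp * dT / 1000
Q = 287.93 * 4.4679 * 14.040 / 1000
Q = 18.062 MW


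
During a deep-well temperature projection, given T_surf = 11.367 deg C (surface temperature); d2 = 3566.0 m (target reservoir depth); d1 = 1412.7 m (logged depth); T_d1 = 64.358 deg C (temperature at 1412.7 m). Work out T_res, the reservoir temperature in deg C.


Step 1: grad = (T_d1 - T_surf)/d1 * 1000 = (64.358 - 11.367)/1412.7 * 1000 = 37.51044 deg C/km
Step 2: T_res = T_surf + grad*d2/1000 = 11.367 + 37.51044*3566.0/1000 = 145.13 deg C
T_res = 145.13 deg C


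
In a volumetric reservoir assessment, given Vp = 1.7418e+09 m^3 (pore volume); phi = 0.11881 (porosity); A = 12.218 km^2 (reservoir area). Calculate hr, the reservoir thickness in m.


hr = Vp / (A * 1e6 * phi)
hr = 1.7418e+09 / (12.218 * 1e6 * 0.11881)
hr = 1199.9 m


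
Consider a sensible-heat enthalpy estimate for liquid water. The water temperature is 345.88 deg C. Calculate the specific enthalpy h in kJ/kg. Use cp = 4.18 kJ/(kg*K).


h = cp * T
h = 4.18 * 345.88
h = 1445.8 kJ/kg


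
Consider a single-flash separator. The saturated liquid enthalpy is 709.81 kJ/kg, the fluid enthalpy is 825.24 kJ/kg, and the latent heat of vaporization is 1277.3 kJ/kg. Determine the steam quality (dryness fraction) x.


x = (h - hf) / hfg
x = (825.24 - 709.81) / 1277.3
x = 0.090370


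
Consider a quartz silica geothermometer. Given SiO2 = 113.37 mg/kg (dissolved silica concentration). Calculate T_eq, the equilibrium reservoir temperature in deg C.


T_eq = 1309 / (5.19 - log10(SiO2)) - 273.15
T_eq = 1309 / (5.19 - log10(113.37)) - 273.15
T_eq = 144.33 deg C


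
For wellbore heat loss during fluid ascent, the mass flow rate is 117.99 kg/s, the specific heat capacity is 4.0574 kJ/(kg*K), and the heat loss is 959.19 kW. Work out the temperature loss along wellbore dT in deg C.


dT = Q_loss / (mdot * cp)
dT = 959.19 / (117.99 * 4.0574)
dT = 2.003603 K
Convert (temperature difference, 1 K = 1 deg C): 2.003603 K = 2.003603 deg C
dT = 2.0036 deg C


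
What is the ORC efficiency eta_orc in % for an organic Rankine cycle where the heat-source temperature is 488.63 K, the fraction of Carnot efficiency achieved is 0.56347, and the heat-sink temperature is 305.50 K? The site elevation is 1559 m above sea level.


eta_orc = (1 - Tc/Th) * f * 100
eta_orc = (1 - 305.50/488.63) * 0.56347 * 100
eta_orc = 21.118 %


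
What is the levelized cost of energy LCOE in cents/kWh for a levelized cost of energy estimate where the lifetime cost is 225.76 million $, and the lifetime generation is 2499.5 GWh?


LCOE = C_tot / E_tot * 100
LCOE = 225.76 / 2499.5 * 100
LCOE = 9.0322 cents/kWh


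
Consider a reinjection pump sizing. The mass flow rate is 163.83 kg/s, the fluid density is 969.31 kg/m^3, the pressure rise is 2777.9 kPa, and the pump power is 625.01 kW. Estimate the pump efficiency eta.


eta = mdot * dP / (rho * P_pump)
eta = 163.83 * 2777.9 / (969.31 * 625.01)
eta = 0.75121


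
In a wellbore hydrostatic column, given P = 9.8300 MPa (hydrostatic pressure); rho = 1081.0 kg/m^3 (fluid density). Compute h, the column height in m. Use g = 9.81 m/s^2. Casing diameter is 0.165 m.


h = P * 1e6 / (g * rho)
h = 9.8300 * 1e6 / (9.81 * 1081.0)
h = 926.96 m


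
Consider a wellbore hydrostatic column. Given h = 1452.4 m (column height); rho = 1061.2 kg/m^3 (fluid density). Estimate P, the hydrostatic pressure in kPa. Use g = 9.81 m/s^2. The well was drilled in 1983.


P = rho * g * h / 1e6
P = 1061.2 * 9.81 * 1452.4 / 1e6
P = 15.12002 MPa
Convert: 15.12002 MPa * 1000.0 = 15120 kPa
P = 15120 kPa


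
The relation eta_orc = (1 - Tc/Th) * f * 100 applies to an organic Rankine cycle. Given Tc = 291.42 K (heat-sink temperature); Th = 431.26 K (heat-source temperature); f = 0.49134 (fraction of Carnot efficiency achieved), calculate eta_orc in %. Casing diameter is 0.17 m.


eta_orc = (1 - Tc/Th) * f * 100
eta_orc = (1 - 291.42/431.26) * 0.49134 * 100
eta_orc = 15.932 %


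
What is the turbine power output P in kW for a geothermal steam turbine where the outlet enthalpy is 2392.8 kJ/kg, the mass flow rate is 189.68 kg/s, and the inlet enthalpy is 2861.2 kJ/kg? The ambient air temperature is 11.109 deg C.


P = mdot * (h_in - h_out) / 1000
P = 189.68 * (2861.2 - 2392.8) / 1000
P = 88.84611 MW
Convert: 88.84611 MW * 1000.0 = 88846 kW
P = 88846 kW


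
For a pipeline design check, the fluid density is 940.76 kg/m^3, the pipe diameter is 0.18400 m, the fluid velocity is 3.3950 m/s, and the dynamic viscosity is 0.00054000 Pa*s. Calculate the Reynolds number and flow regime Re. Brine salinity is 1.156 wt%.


Step 1: Re = rho*vel*D/mu = 940.76*3.395*0.184/0.00054 = 1.0883e+06
Step 2: Re = 1.0883e+06 > 4000, so flow is turbulent.
Re = 1.0883e+06 (turbulent)


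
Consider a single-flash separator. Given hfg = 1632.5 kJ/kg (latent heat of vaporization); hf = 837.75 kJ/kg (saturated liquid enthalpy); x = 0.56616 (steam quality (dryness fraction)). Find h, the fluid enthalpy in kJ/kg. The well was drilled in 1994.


h = hf + x * hfg
h = 837.75 + 0.56616 * 1632.5
h = 1762.0 kJ/kg


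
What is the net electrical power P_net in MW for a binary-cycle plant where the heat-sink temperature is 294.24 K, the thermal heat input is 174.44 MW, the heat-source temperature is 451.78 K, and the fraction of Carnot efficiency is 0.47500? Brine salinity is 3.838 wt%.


Step 1: eta = (1 - Tc/Th)*f = (1 - 294.24/451.78)*0.475 = 0.1656370
Step 2: P_net = eta * Q_in = 0.1656370 * 174.44 = 28.894 MW
P_net = 28.894 MW


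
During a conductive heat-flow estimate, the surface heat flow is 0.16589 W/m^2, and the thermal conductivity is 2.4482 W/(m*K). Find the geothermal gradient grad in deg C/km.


grad = q * 1000 / k
grad = 0.16589 * 1000 / 2.4482
grad = 67.760 deg C/km


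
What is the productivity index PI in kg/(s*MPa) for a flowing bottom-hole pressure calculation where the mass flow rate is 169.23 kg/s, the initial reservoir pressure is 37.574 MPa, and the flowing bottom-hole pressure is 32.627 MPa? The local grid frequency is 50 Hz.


PI = mdot / (P_i - P_wf)
PI = 169.23 / (37.574 - 32.627)
PI = 34.209 kg/(s*MPa)


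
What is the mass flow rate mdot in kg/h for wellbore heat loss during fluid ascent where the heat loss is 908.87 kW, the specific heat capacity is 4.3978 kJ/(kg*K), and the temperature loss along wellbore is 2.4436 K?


mdot = Q_loss / (cp * dT)
mdot = 908.87 / (4.3978 * 2.4436)
mdot = 84.57386 kg/s
Convert: 84.57386 kg/s * 3600.0 = 3.0447e+05 kg/h
mdot = 3.0447e+05 kg/h


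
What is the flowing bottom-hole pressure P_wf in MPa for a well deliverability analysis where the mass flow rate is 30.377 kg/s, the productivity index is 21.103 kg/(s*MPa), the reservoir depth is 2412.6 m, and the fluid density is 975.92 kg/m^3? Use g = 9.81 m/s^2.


Step 1: P_i = rho*g*h/1e6 = 975.92*9.81*2412.6/1e6 = 23.09769 MPa
Step 2: P_wf = P_i - mdot/PI = 23.09769 - 30.377/21.103 = 21.658 MPa
P_wf = 21.658 MPa


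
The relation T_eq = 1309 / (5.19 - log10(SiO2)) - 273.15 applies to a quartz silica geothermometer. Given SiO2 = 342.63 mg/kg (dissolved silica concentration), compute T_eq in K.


T_eq = 1309 / (5.19 - log10(SiO2)) - 273.15
T_eq = 1309 / (5.19 - log10(342.63)) - 273.15
T_eq = 219.8496 deg C
Convert to K: 219.8496 + 273.15 = 493.00 K
T_eq = 493.00 K


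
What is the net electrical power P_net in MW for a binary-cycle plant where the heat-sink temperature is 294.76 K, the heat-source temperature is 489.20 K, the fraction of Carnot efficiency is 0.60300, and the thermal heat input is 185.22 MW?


Step 1: eta = (1 - Tc/Th)*f = (1 - 294.76/489.2)*0.603 = 0.2396715
Step 2: P_net = eta * Q_in = 0.2396715 * 185.22 = 44.392 MW
P_net = 44.392 MW


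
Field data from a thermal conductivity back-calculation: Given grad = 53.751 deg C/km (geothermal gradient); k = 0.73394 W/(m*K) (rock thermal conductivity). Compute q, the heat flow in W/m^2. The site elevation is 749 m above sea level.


q = k * grad / 1000
q = 0.73394 * 53.751 / 1000
q = 0.039450 W/m^2


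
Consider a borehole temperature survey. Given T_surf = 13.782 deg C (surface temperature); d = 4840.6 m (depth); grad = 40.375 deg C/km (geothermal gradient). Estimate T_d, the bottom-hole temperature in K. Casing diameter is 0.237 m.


T_d = T_surf + grad * d / 1000
T_d = 13.782 + 40.375 * 4840.6 / 1000
T_d = 209.2212 deg C
Convert to K: 209.2212 + 273.15 = 482.37 K
T_d = 482.37 K


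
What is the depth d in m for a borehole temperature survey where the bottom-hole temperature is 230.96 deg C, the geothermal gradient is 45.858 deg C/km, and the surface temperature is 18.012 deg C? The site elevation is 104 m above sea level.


d = (T_d - T_surf) / grad * 1000
d = (230.96 - 18.012) / 45.858 * 1000
d = 4643.6 m


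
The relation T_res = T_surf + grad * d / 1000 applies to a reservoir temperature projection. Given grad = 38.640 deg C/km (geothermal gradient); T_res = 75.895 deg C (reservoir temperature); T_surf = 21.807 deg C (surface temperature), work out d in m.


d = (T_res - T_surf) / grad * 1000
d = (75.895 - 21.807) / 38.640 * 1000
d = 1399.8 m


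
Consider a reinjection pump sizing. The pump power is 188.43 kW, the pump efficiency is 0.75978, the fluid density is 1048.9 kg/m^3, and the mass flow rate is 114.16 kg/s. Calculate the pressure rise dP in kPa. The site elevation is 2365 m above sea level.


dP = P_pump * rho * eta / mdot
dP = 188.43 * 1048.9 * 0.75978 / 114.16
dP = 1315.4 kPa


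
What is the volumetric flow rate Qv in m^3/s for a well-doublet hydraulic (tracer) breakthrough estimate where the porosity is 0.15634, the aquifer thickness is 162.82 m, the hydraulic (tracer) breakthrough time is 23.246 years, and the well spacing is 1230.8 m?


Qv = pi*hr*phi*L^2 / (3*t_bt*365.25*86400)
Qv = pi*162.82*0.15634*1230.8^2 / (3*23.246*365.25*86400)
Qv = 0.055046 m^3/s


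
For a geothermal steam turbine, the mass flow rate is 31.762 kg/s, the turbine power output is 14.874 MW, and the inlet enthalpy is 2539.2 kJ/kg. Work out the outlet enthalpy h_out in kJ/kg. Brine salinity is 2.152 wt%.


h_out = h_in - P * 1000 / mdot
h_out = 2539.2 - 14.874 * 1000 / 31.762
h_out = 2070.9 kJ/kg


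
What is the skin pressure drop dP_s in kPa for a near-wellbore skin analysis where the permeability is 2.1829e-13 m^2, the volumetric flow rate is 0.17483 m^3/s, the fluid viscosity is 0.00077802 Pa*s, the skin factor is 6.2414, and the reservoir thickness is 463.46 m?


dP_s = S * q * mu / (2*pi*k*hr) / 1000
dP_s = 6.2414 * 0.17483 * 0.00077802 / (2*pi*2.1829e-13*463.46) / 1000
dP_s = 1335.6 kPa


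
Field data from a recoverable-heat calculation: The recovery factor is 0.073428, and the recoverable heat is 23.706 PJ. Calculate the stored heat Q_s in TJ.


Q_s = Q_rec / RF
Q_s = 23.706 / 0.073428
Q_s = 322.8469 PJ
Convert: 322.8469 PJ * 1000.0 = 3.2285e+05 TJ
Q_s = 3.2285e+05 TJ


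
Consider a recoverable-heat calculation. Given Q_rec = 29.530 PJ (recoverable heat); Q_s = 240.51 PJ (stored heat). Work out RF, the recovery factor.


RF = Q_rec / Q_s
RF = 29.530 / 240.51
RF = 0.12278


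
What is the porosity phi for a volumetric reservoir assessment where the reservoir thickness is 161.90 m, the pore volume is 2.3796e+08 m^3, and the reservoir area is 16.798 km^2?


phi = Vp / (A * 1e6 * hr)
phi = 2.3796e+08 / (16.798 * 1e6 * 161.90)
phi = 0.087498


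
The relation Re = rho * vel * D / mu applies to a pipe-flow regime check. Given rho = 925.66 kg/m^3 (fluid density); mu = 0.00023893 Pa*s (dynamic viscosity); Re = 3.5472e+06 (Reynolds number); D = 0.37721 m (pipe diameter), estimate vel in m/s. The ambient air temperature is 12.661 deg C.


vel = Re * mu / (rho * D)
vel = 3.5472e+06 * 0.00023893 / (925.66 * 0.37721)
vel = 2.4273 m/s


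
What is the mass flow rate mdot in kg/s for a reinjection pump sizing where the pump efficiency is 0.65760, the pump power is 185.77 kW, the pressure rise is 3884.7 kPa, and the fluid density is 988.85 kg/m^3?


mdot = P_pump * rho * eta / dP
mdot = 185.77 * 988.85 * 0.65760 / 3884.7
mdot = 31.096 kg/s


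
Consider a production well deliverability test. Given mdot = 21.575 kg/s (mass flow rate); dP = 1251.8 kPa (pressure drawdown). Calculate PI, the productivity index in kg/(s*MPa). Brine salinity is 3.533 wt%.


PI = mdot * 1000 / dP
PI = 21.575 * 1000 / 1251.8
PI = 17.235 kg/(s*MPa)


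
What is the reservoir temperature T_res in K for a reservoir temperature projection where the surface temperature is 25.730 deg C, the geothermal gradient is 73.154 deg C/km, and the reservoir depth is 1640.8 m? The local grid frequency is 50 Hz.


T_res = T_surf + grad * d / 1000
T_res = 25.730 + 73.154 * 1640.8 / 1000
T_res = 145.7611 deg C
Convert to K: 145.7611 + 273.15 = 418.91 K
T_res = 418.91 K


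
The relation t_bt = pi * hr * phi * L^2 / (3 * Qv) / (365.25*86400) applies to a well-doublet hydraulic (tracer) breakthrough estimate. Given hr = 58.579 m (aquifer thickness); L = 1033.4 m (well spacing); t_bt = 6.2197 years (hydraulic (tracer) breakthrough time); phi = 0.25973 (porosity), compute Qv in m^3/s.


Qv = pi*hr*phi*L^2 / (3*t_bt*365.25*86400)
Qv = pi*58.579*0.25973*1033.4^2 / (3*6.2197*365.25*86400)
Qv = 0.086687 m^3/s


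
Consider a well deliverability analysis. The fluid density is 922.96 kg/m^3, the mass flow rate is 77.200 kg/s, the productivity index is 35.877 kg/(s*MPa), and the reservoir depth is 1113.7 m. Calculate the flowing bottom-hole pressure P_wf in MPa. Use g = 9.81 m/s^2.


Step 1: P_i = rho*g*h/1e6 = 922.96*9.81*1113.7/1e6 = 10.08370 MPa
Step 2: P_wf = P_i - mdot/PI = 10.08370 - 77.2/35.877 = 7.9319 MPa
P_wf = 7.9319 MPa


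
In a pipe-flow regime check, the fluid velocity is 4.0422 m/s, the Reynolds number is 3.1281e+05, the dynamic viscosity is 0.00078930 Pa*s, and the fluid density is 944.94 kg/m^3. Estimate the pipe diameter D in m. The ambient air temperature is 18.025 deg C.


D = Re * mu / (rho * vel)
D = 3.1281e+05 * 0.00078930 / (944.94 * 4.0422)
D = 0.064640 m


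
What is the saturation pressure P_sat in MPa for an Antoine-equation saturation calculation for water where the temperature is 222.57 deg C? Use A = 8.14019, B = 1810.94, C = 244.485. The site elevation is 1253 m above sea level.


P_sat = 10^(A - B/(C + T)) / 760 * 0.101325
P_sat = 10^(8.14019 - 1810.94/(244.485 + 222.57)) / 760 * 0.101325
P_sat = 2.4419 MPa


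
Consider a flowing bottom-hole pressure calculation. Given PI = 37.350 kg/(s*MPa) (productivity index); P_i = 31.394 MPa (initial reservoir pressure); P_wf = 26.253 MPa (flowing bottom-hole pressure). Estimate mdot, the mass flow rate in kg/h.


mdot = (P_i - P_wf) * PI
mdot = (31.394 - 26.253) * 37.350
mdot = 192.0163 kg/s
Convert: 192.0163 kg/s * 3600.0 = 6.9126e+05 kg/h
mdot = 6.9126e+05 kg/h


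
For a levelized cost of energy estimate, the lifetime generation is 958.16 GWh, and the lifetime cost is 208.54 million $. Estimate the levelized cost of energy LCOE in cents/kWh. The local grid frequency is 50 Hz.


LCOE = C_tot / E_tot * 100
LCOE = 208.54 / 958.16 * 100
LCOE = 21.765 cents/kWh


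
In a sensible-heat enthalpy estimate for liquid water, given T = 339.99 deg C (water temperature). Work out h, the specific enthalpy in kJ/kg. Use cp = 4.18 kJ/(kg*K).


h = cp * T
h = 4.18 * 339.99
h = 1421.2 kJ/kg


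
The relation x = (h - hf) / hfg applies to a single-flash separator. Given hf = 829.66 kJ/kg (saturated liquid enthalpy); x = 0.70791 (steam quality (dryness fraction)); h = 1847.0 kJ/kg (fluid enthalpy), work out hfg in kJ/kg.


hfg = (h - hf) / x
hfg = (1847.0 - 829.66) / 0.70791
hfg = 1437.1 kJ/kg


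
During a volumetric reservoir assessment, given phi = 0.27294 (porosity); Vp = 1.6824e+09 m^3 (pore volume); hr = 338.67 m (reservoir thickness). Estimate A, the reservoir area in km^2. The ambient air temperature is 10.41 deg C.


A = Vp / (1e6 * hr * phi)
A = 1.6824e+09 / (1e6 * 338.67 * 0.27294)
A = 18.201 km^2


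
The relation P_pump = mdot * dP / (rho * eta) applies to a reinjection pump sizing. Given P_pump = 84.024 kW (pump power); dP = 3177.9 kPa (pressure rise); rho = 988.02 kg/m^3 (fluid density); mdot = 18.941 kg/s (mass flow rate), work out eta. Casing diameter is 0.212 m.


eta = mdot * dP / (rho * P_pump)
eta = 18.941 * 3177.9 / (988.02 * 84.024)
eta = 0.72506


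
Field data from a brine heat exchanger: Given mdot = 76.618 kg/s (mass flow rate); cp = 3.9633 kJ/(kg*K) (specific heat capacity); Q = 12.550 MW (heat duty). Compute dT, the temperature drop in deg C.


dT = Q * 1000 / (mdot * cp)
dT = 12.550 * 1000 / (76.618 * 3.9633)
dT = 41.32910 K
Convert (temperature difference, 1 K = 1 deg C): 41.32910 K = 41.32910 deg C
dT = 41.329 deg C


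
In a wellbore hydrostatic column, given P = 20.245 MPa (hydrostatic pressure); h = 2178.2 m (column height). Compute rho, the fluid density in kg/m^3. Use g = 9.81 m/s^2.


rho = P * 1e6 / (g * h)
rho = 20.245 * 1e6 / (9.81 * 2178.2)
rho = 947.44 kg/m^3


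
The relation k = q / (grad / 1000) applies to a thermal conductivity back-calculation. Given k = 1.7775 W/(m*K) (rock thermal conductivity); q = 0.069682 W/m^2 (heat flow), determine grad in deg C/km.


grad = q / k * 1000
grad = 0.069682 / 1.7775 * 1000
grad = 39.202 deg C/km


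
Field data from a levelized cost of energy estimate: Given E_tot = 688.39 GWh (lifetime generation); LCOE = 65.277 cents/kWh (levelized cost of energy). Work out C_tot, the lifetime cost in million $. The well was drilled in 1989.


C_tot = LCOE / 100 * E_tot
C_tot = 65.277 / 100 * 688.39
C_tot = 449.36 million $


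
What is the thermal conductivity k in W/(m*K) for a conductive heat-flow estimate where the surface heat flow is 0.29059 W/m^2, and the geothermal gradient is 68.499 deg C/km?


k = q * 1000 / grad
k = 0.29059 * 1000 / 68.499
k = 4.2423 W/(m*K)


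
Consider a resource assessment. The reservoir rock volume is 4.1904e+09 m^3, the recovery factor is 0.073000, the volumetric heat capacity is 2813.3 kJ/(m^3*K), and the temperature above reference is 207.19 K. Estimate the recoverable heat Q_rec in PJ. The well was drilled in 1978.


Step 1: Q_s = Vr*rhoc*dT/1e12 = 4.1904e+09*2813.3*207.19/1e12 = 2442.532 PJ
Step 2: Q_rec = Q_s * RF = 2442.532 * 0.073 = 178.30 PJ
Q_rec = 178.30 PJ


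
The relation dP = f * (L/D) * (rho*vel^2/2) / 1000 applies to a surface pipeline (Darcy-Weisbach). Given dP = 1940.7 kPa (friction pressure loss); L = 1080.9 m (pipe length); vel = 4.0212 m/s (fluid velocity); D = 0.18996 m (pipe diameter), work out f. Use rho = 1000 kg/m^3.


f = dP*1000 / ((L/D)*(rho*vel^2/2))
f = 1940.7*1000 / ((1080.9/0.18996)*(1000*4.0212^2/2))
f = 0.042185


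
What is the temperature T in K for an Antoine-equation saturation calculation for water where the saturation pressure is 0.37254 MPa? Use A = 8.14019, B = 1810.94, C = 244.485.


T = B / (A - log10(P_sat * 760 / 0.101325)) - C
T = 1810.94 / (8.14019 - log10(0.37254 * 760 / 0.101325)) - 244.485
T = 141.3205 deg C
Convert to K: 141.3205 + 273.15 = 414.47 K
T = 414.47 K


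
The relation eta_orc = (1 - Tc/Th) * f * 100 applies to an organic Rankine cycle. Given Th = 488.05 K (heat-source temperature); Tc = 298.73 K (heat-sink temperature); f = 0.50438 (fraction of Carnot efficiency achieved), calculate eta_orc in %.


eta_orc = (1 - Tc/Th) * f * 100
eta_orc = (1 - 298.73/488.05) * 0.50438 * 100
eta_orc = 19.565 %


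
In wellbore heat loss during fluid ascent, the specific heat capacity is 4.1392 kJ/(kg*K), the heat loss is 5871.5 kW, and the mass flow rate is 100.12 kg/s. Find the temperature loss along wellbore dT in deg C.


dT = Q_loss / (mdot * cp)
dT = 5871.5 / (100.12 * 4.1392)
dT = 14.16811 K
Convert (temperature difference, 1 K = 1 deg C): 14.16811 K = 14.16811 deg C
dT = 14.168 deg C


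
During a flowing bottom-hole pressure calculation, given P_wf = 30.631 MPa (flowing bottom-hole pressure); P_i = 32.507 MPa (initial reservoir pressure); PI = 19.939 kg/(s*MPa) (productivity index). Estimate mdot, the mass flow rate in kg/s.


mdot = (P_i - P_wf) * PI
mdot = (32.507 - 30.631) * 19.939
mdot = 37.406 kg/s


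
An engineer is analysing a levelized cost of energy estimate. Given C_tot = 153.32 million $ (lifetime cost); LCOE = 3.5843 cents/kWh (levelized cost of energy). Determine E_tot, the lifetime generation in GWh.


E_tot = C_tot / LCOE * 100
E_tot = 153.32 / 3.5843 * 100
E_tot = 4277.5 GWh


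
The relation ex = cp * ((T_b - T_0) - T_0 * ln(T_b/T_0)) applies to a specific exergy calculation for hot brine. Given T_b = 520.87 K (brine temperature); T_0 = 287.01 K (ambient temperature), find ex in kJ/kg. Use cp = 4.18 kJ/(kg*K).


ex = cp * ((T_b - T_0) - T_0 * ln(T_b/T_0))
ex = 4.18 * ((520.87 - 287.01) - 287.01 * ln(520.87/287.01))
ex = 262.53 kJ/kg


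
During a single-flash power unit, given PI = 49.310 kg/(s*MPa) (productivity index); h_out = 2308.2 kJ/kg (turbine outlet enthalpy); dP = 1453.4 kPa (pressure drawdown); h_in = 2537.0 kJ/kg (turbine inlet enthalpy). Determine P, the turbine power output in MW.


Step 1: mdot = PI * dP / 1000 = 49.31 * 1453.4 / 1000 = 71.66715 kg/s
Step 2: P = mdot*(h_in - h_out)/1000 = 71.66715*(2537.0 - 2308.2)/1000 = 16.397 MW
P = 16.397 MW


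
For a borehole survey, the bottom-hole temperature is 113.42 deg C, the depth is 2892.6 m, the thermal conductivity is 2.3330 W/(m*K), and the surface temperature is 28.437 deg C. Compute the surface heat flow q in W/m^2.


Step 1: grad = (T_d - T_surf)/d * 1000 = (113.42 - 28.437)/2892.6 * 1000 = 29.37945 deg C/km
Step 2: q = k * grad / 1000 = 2.333 * 29.37945 / 1000 = 0.068542 W/m^2
q = 0.068542 W/m^2


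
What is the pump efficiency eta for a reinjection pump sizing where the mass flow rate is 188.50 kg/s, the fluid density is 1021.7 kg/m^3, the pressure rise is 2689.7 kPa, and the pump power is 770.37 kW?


eta = mdot * dP / (rho * P_pump)
eta = 188.50 * 2689.7 / (1021.7 * 770.37)
eta = 0.64416


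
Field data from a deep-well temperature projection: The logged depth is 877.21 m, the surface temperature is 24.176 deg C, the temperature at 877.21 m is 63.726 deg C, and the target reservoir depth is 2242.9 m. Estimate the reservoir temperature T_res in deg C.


Step 1: grad = (T_d1 - T_surf)/d1 * 1000 = (63.726 - 24.176)/877.21 * 1000 = 45.08613 deg C/km
Step 2: T_res = T_surf + grad*d2/1000 = 24.176 + 45.08613*2242.9/1000 = 125.30 deg C
T_res = 125.30 deg C


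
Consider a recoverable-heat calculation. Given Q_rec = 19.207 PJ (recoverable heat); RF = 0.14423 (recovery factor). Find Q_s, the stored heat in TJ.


Q_s = Q_rec / RF
Q_s = 19.207 / 0.14423
Q_s = 133.1692 PJ
Convert: 133.1692 PJ * 1000.0 = 1.3317e+05 TJ
Q_s = 1.3317e+05 TJ


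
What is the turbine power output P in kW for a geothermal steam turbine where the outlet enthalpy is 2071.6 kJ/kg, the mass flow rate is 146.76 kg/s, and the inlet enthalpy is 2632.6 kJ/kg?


P = mdot * (h_in - h_out) / 1000
P = 146.76 * (2632.6 - 2071.6) / 1000
P = 82.33236 MW
Convert: 82.33236 MW * 1000.0 = 82332 kW
P = 82332 kW


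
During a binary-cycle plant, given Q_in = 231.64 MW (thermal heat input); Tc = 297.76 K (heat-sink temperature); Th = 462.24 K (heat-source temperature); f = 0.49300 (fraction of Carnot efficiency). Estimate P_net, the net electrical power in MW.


Step 1: eta = (1 - Tc/Th)*f = (1 - 297.76/462.24)*0.493 = 0.1754254
Step 2: P_net = eta * Q_in = 0.1754254 * 231.64 = 40.636 MW
P_net = 40.636 MW


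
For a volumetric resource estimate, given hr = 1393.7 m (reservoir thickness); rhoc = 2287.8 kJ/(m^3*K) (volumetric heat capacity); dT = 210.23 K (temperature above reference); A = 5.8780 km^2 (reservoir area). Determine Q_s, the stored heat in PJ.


Step 1: Vr = A*1e6*hr = 5.878*1e6*1393.7 = 8.192169e+09 m^3
Step 2: Q_s = Vr*rhoc*dT/1e12 = 8.192169e+09*2287.8*210.23/1e12 = 3940.1 PJ
Q_s = 3940.1 PJ


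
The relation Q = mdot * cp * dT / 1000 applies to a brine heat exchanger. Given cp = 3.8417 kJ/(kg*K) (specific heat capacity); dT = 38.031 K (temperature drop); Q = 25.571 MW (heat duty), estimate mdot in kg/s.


mdot = Q * 1000 / (cp * dT)
mdot = 25.571 * 1000 / (3.8417 * 38.031)
mdot = 175.02 kg/s


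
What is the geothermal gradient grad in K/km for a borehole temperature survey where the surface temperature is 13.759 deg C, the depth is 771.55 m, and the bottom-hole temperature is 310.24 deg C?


grad = (T_d - T_surf) / d * 1000
grad = (310.24 - 13.759) / 771.55 * 1000
grad = 384.2667 deg C/km
Convert: 384.2667 deg C/km * 1.0 = 384.27 K/km
grad = 384.27 K/km


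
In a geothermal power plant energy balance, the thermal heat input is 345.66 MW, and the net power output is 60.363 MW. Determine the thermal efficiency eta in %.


eta = W_net / Q_in * 100
eta = 60.363 / 345.66 * 100
eta = 17.463 %


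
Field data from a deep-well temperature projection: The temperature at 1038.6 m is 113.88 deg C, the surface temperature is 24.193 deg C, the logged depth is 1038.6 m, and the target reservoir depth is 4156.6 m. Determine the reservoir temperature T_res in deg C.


Step 1: grad = (T_d1 - T_surf)/d1 * 1000 = (113.88 - 24.193)/1038.6 * 1000 = 86.35375 deg C/km
Step 2: T_res = T_surf + grad*d2/1000 = 24.193 + 86.35375*4156.6/1000 = 383.13 deg C
T_res = 383.13 deg C


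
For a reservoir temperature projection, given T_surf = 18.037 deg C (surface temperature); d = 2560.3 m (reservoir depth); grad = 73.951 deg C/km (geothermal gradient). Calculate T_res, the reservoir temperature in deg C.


T_res = T_surf + grad * d / 1000
T_res = 18.037 + 73.951 * 2560.3 / 1000
T_res = 207.37 deg C


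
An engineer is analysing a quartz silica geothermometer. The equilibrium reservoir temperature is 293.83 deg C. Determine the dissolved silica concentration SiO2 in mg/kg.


SiO2 = 10^(5.19 - 1309/(T_eq + 273.15))
SiO2 = 10^(5.19 - 1309/(293.83 + 273.15))
SiO2 = 760.81 mg/kg


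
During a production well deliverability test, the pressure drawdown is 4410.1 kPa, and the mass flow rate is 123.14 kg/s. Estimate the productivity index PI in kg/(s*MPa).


PI = mdot * 1000 / dP
PI = 123.14 * 1000 / 4410.1
PI = 27.922 kg/(s*MPa)


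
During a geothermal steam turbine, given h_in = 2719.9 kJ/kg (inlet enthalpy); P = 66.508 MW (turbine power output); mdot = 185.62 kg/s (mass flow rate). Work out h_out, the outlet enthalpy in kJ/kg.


h_out = h_in - P * 1000 / mdot
h_out = 2719.9 - 66.508 * 1000 / 185.62
h_out = 2361.6 kJ/kg


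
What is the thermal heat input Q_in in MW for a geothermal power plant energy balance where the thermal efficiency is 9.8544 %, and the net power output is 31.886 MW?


Q_in = W_net / (eta / 100)
Q_in = 31.886 / (9.8544 / 100)
Q_in = 323.57 MW


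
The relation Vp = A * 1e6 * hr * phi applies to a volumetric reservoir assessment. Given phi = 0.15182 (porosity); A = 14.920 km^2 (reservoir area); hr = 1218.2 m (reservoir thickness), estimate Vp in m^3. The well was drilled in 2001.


Vp = A * 1e6 * hr * phi
Vp = 14.920 * 1e6 * 1218.2 * 0.15182
Vp = 2.7594e+09 m^3


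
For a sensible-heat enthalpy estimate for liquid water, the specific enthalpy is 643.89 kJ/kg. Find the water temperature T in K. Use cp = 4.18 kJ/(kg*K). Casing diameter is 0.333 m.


T = h / cp
T = 643.89 / 4.18
T = 154.0407 deg C
Convert to K: 154.0407 + 273.15 = 427.19 K
T = 427.19 K


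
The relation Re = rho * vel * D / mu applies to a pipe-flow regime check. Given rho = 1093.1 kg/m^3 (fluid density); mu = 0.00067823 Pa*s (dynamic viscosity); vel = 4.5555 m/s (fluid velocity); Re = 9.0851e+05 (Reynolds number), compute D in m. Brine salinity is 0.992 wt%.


D = Re * mu / (rho * vel)
D = 9.0851e+05 * 0.00067823 / (1093.1 * 4.5555)
D = 0.12374 m


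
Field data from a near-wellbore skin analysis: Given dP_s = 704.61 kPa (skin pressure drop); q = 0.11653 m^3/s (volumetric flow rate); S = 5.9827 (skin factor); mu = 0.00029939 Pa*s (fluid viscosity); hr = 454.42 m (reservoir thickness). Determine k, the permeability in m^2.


k = S*q*mu / (2*pi*dP_s*1000*hr)
k = 5.9827*0.11653*0.00029939 / (2*pi*704.61*1000*454.42)
k = 1.0375e-13 m^2


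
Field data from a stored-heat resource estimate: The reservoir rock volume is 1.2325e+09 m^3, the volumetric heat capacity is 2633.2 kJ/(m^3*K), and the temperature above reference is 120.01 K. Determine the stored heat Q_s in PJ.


Q_s = Vr * rhoc * dT / 1e12
Q_s = 1.2325e+09 * 2633.2 * 120.01 / 1e12
Q_s = 389.48 PJ


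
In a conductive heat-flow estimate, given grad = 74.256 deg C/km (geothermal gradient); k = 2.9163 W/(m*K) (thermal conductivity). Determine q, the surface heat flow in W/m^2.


q = k * grad / 1000
q = 2.9163 * 74.256 / 1000
q = 0.21655 W/m^2


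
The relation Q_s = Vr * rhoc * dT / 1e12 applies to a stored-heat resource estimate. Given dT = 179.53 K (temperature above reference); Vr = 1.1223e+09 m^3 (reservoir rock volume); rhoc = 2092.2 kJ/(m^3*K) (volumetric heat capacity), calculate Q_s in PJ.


Q_s = Vr * rhoc * dT / 1e12
Q_s = 1.1223e+09 * 2092.2 * 179.53 / 1e12
Q_s = 421.55 PJ


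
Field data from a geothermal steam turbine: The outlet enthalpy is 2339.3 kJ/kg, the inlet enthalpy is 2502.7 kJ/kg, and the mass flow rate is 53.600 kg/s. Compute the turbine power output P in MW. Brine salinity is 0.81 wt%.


P = mdot * (h_in - h_out) / 1000
P = 53.600 * (2502.7 - 2339.3) / 1000
P = 8.7582 MW


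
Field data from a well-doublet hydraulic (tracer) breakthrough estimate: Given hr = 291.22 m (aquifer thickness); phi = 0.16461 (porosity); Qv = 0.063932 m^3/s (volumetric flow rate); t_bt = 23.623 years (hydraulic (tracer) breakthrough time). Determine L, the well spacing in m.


L = sqrt(t_bt*365.25*86400*3*Qv / (pi*hr*phi))
L = sqrt(23.623*365.25*86400*3*0.063932 / (pi*291.22*0.16461))
L = 974.37 m


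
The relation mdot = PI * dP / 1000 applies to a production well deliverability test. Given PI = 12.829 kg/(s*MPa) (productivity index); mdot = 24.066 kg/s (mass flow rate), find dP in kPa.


dP = mdot * 1000 / PI
dP = 24.066 * 1000 / 12.829
dP = 1875.9 kPa


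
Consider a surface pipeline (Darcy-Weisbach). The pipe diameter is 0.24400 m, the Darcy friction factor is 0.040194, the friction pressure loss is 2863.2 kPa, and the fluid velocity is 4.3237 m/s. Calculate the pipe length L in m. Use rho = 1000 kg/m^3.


L = dP*1000*D / (f*rho*vel^2/2)
L = 2863.2*1000*0.24400 / (0.040194*1000*4.3237^2/2)
L = 1859.5 m


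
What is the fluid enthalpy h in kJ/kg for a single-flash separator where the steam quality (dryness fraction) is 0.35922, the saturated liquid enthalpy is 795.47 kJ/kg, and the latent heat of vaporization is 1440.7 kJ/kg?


h = hf + x * hfg
h = 795.47 + 0.35922 * 1440.7
h = 1313.0 kJ/kg


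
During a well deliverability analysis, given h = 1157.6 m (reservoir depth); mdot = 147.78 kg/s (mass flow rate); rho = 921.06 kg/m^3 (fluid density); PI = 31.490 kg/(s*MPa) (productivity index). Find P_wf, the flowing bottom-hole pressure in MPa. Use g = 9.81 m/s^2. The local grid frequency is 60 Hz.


Step 1: P_i = rho*g*h/1e6 = 921.06*9.81*1157.6/1e6 = 10.45961 MPa
Step 2: P_wf = P_i - mdot/PI = 10.45961 - 147.78/31.49 = 5.7667 MPa
P_wf = 5.7667 MPa


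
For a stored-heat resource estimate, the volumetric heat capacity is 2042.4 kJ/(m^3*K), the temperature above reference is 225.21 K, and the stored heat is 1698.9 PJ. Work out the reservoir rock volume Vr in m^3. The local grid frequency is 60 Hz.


Vr = Q_s * 1e12 / (rhoc * dT)
Vr = 1698.9 * 1e12 / (2042.4 * 225.21)
Vr = 3.6935e+09 m^3


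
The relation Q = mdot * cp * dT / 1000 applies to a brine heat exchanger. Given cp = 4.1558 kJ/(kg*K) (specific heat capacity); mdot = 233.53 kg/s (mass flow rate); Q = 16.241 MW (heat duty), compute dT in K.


dT = Q * 1000 / (mdot * cp)
dT = 16.241 * 1000 / (233.53 * 4.1558)
dT = 16.735 K


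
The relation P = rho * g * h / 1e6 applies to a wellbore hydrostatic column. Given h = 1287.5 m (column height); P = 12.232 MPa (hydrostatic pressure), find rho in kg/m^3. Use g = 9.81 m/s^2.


rho = P * 1e6 / (g * h)
rho = 12.232 * 1e6 / (9.81 * 1287.5)
rho = 968.46 kg/m^3


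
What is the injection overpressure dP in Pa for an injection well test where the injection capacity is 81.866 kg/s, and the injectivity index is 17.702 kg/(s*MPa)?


dP = mdot * 1000 / II
dP = 81.866 * 1000 / 17.702
dP = 4624.675 kPa
Convert: 4624.675 kPa * 1000.0 = 4.6247e+06 Pa
dP = 4.6247e+06 Pa


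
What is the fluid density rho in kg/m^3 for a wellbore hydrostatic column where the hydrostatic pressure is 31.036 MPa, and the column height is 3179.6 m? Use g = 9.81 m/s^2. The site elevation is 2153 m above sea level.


rho = P * 1e6 / (g * h)
rho = 31.036 * 1e6 / (9.81 * 3179.6)
rho = 995.00 kg/m^3


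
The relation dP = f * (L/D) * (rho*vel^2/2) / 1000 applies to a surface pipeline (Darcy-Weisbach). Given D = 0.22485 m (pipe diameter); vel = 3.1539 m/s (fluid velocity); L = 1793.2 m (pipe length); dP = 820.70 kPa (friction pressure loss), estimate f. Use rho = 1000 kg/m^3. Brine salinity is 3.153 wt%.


f = dP*1000 / ((L/D)*(rho*vel^2/2))
f = 820.70*1000 / ((1793.2/0.22485)*(1000*3.1539^2/2))
f = 0.020691


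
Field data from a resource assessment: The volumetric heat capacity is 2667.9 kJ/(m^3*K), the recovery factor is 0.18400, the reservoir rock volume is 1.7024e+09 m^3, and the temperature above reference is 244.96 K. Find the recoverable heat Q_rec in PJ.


Step 1: Q_s = Vr*rhoc*dT/1e12 = 1.7024e+09*2667.9*244.96/1e12 = 1112.567 PJ
Step 2: Q_rec = Q_s * RF = 1112.567 * 0.184 = 204.71 PJ
Q_rec = 204.71 PJ


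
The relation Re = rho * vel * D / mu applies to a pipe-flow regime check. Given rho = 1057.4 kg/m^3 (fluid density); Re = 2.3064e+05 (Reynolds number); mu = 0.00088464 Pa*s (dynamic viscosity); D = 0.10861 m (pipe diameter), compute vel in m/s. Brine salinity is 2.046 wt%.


vel = Re * mu / (rho * D)
vel = 2.3064e+05 * 0.00088464 / (1057.4 * 0.10861)
vel = 1.7766 m/s


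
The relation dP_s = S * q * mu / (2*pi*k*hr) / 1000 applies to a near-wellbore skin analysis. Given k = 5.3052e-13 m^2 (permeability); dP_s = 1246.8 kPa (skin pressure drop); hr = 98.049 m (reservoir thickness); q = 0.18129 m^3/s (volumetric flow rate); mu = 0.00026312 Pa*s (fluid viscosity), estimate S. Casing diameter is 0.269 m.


S = dP_s * 1000 * 2*pi*k*hr / (q*mu)
S = 1246.8 * 1000 * 2*pi*5.3052e-13*98.049 / (0.18129*0.00026312)
S = 8.5427


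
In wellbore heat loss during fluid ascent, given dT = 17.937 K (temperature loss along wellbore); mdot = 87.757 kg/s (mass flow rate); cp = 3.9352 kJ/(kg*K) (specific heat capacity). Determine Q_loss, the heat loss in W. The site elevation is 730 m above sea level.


Q_loss = mdot * cp * dT
Q_loss = 87.757 * 3.9352 * 17.937
Q_loss = 6194.388 kW
Convert: 6194.388 kW * 1000.0 = 6.1944e+06 W
Q_loss = 6.1944e+06 W


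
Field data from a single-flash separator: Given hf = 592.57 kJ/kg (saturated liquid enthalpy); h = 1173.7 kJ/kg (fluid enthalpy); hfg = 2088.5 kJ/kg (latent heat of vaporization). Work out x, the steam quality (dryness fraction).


x = (h - hf) / hfg
x = (1173.7 - 592.57) / 2088.5
x = 0.27825


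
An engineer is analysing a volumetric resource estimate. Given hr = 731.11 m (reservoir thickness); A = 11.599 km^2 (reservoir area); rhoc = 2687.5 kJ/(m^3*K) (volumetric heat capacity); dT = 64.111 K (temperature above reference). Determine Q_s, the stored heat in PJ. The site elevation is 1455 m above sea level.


Step 1: Vr = A*1e6*hr = 11.599*1e6*731.11 = 8.480145e+09 m^3
Step 2: Q_s = Vr*rhoc*dT/1e12 = 8.480145e+09*2687.5*64.111/1e12 = 1461.1 PJ
Q_s = 1461.1 PJ


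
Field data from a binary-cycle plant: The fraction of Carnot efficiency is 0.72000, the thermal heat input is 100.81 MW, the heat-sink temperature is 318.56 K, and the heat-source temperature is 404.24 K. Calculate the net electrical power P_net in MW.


Step 1: eta = (1 - Tc/Th)*f = (1 - 318.56/404.24)*0.72 = 0.1526064
Step 2: P_net = eta * Q_in = 0.1526064 * 100.81 = 15.384 MW
P_net = 15.384 MW


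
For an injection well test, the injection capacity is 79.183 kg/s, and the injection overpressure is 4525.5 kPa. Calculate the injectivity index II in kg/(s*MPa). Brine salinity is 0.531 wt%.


II = mdot * 1000 / dP
II = 79.183 * 1000 / 4525.5
II = 17.497 kg/(s*MPa)


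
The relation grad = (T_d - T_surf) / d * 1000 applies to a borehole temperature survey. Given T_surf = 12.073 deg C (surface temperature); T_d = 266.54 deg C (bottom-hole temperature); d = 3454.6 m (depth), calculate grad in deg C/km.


grad = (T_d - T_surf) / d * 1000
grad = (266.54 - 12.073) / 3454.6 * 1000
grad = 73.660 deg C/km


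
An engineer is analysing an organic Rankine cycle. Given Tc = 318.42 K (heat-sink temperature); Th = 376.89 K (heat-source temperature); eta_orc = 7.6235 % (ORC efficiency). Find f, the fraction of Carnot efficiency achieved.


f = (eta_orc/100) / (1 - Tc/Th)
f = (7.6235/100) / (1 - 318.42/376.89)
f = 0.49140


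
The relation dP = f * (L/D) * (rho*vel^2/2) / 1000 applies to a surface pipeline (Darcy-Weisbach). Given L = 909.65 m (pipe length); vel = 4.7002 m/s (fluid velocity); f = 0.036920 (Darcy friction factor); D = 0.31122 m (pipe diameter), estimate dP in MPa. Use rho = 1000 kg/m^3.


dP = f * (L/D) * (rho*vel^2/2) / 1000
dP = 0.036920 * (909.65/0.31122) * (1000*4.7002^2/2) / 1000
dP = 1191.986 kPa
Convert: 1191.986 kPa * 0.001 = 1.1920 MPa
dP = 1.1920 MPa


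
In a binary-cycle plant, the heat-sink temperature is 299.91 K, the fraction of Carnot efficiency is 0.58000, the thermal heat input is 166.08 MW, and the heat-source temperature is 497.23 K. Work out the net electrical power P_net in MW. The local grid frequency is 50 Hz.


Step 1: eta = (1 - Tc/Th)*f = (1 - 299.91/497.23)*0.58 = 0.2301663
Step 2: P_net = eta * Q_in = 0.2301663 * 166.08 = 38.226 MW
P_net = 38.226 MW


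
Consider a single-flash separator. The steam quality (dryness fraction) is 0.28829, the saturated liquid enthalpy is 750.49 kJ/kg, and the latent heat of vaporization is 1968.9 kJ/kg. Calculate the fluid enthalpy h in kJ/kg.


h = hf + x * hfg
h = 750.49 + 0.28829 * 1968.9
h = 1318.1 kJ/kg


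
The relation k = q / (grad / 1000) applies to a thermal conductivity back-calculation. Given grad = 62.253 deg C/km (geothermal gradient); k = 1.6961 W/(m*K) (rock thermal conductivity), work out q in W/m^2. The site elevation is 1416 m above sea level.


q = k * grad / 1000
q = 1.6961 * 62.253 / 1000
q = 0.10559 W/m^2


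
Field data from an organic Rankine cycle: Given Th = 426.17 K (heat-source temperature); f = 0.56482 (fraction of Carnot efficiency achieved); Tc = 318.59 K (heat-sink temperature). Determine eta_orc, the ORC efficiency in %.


eta_orc = (1 - Tc/Th) * f * 100
eta_orc = (1 - 318.59/426.17) * 0.56482 * 100
eta_orc = 14.258 %


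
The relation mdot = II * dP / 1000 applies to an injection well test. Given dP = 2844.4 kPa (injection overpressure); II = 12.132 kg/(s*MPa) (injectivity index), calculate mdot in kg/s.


mdot = II * dP / 1000
mdot = 12.132 * 2844.4 / 1000
mdot = 34.508 kg/s


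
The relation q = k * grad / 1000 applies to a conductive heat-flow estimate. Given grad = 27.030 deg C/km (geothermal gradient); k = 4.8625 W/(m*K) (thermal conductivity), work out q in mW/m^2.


q = k * grad / 1000
q = 4.8625 * 27.030 / 1000
q = 0.1314334 W/m^2
Convert: 0.1314334 W/m^2 * 1000.0 = 131.43 mW/m^2
q = 131.43 mW/m^2


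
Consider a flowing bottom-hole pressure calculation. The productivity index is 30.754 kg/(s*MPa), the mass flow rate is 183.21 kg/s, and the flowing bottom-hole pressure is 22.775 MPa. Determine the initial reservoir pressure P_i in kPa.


P_i = P_wf + mdot / PI
P_i = 22.775 + 183.21 / 30.754
P_i = 28.73227 MPa
Convert: 28.73227 MPa * 1000.0 = 28732 kPa
P_i = 28732 kPa
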